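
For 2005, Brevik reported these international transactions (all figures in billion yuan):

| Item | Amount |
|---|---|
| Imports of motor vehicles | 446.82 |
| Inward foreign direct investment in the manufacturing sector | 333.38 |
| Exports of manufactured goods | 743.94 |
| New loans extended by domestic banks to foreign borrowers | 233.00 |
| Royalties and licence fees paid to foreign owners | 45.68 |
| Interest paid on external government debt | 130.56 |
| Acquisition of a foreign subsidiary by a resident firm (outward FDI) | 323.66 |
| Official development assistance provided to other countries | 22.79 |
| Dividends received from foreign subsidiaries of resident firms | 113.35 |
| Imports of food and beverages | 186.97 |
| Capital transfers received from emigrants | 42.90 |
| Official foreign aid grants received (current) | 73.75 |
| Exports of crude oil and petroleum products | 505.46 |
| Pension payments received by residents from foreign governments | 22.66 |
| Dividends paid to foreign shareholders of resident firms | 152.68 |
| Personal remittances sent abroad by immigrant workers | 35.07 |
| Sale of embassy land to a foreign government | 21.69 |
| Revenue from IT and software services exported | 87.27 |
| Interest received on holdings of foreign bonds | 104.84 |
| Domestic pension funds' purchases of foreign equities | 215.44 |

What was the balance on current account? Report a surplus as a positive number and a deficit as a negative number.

Goods: -446.82 - 186.97 + 505.46 + 743.94 = 615.61
Services: 87.27 - 45.68 = 41.59
Primary income: 113.35 + 104.84 - 152.68 - 130.56 = -65.05
Secondary income: -35.07 + 73.75 - 22.79 + 22.66 = 38.55
Current account = 615.61 + 41.59 + (-65.05) + 38.55 = 630.70
(Excluded from the current account — financial account: inward foreign direct investment in the manufacturing sector 333.38, new loans extended by domestic banks to foreign borrowers 233.00, acquisition of a foreign subsidiary by a resident firm (outward FDI) 323.66, domestic pension funds' purchases of foreign equities 215.44; capital account: capital transfers received from emigrants 42.90, sale of embassy land to a foreign government 21.69.)

630.70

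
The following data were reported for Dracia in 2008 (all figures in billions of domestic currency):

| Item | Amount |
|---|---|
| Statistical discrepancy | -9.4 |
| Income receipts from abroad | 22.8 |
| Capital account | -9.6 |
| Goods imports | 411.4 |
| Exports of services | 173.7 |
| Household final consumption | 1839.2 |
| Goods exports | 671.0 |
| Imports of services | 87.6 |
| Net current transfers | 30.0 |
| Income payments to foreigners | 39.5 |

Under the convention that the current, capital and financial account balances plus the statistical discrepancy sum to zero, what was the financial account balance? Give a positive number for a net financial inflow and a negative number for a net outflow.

-340.0

Goods balance = 671.0 - 411.4 = 259.6
Services balance = 173.7 - 87.6 = 86.1
Trade balance (goods + services) = 259.6 + 86.1 = 345.7
Net primary income = 22.8 - 39.5 = -16.7
Net secondary income = 30.0
Current account = 345.7 + (-16.7) + 30.0 = 359.0
Financial account = -(359.0 + (-9.6) + (-9.4)) = -340.0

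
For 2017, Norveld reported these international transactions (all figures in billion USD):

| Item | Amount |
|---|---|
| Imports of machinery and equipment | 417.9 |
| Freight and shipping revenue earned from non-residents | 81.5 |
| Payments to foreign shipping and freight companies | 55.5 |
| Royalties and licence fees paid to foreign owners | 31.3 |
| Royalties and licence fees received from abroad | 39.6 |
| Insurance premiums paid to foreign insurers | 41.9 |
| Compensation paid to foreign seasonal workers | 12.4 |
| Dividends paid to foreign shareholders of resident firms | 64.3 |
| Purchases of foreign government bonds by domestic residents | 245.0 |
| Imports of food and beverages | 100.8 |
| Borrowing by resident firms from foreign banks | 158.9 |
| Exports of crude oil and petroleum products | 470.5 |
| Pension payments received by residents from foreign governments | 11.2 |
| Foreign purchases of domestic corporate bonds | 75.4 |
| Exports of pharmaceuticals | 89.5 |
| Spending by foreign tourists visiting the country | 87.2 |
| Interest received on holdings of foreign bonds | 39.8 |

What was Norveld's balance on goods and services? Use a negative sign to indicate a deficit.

120.9

Goods: 89.5 - 417.9 + 470.5 - 100.8 = 41.3
Services: 39.6 - 31.3 - 41.9 + 87.2 - 55.5 + 81.5 = 79.6
Trade balance = 41.3 + 79.6 = 120.9
(Excluded from the trade balance — primary income: compensation paid to foreign seasonal workers 12.4, dividends paid to foreign shareholders of resident firms 64.3, interest received on holdings of foreign bonds 39.8; financial account: purchases of foreign government bonds by domestic residents 245.0, borrowing by resident firms from foreign banks 158.9, foreign purchases of domestic corporate bonds 75.4; secondary income: pension payments received by residents from foreign governments 11.2.)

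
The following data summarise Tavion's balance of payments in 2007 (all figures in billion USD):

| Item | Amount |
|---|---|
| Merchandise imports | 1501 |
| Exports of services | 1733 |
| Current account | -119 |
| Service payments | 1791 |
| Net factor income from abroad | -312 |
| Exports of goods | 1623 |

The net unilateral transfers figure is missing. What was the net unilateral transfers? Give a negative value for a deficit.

129

Current account = goods balance + services balance + net primary income + net secondary income
Sum of the known components = -248
Net unilateral transfers = CA - (known components) = -119 - (-248) = 129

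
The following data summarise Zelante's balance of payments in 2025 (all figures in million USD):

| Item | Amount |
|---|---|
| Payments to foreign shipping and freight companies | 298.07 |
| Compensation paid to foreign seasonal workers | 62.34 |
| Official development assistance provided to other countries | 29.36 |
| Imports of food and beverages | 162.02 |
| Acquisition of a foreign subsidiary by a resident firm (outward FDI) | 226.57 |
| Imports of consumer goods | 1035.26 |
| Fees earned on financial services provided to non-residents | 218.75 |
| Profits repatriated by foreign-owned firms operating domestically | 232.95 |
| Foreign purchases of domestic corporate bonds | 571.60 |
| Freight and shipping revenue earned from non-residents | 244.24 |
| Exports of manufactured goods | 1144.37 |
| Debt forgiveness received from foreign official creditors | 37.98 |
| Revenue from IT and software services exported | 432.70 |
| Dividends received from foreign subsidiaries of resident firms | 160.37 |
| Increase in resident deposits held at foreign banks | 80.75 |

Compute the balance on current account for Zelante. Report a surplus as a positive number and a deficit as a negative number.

380.43

Goods: -162.02 - 1035.26 + 1144.37 = -52.91
Services: 244.24 - 298.07 + 432.70 + 218.75 = 597.62
Primary income: 160.37 - 232.95 - 62.34 = -134.92
Secondary income: -29.36
Current account = (-52.91) + 597.62 + (-134.92) + (-29.36) = 380.43
(Excluded from the current account — financial account: acquisition of a foreign subsidiary by a resident firm (outward FDI) 226.57, foreign purchases of domestic corporate bonds 571.60, increase in resident deposits held at foreign banks 80.75; capital account: debt forgiveness received from foreign official creditors 37.98.)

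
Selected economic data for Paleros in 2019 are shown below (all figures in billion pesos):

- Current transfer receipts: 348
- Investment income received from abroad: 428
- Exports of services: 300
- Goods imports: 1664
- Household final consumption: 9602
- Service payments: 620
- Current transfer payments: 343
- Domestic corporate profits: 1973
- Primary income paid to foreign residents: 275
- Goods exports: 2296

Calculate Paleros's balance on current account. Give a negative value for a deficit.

470

Goods balance = 2296 - 1664 = 632
Services balance = 300 - 620 = -320
Trade balance (goods + services) = 632 + (-320) = 312
Net primary income = 428 - 275 = 153
Net secondary income = 348 - 343 = 5
Current account = 312 + 153 + 5 = 470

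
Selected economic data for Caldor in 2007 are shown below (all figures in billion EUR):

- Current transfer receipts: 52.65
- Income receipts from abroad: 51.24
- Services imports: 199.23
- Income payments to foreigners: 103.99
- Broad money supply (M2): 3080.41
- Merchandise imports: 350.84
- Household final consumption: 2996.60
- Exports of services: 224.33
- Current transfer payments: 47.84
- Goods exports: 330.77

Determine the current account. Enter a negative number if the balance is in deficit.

-42.91

Goods balance = 330.77 - 350.84 = -20.07
Services balance = 224.33 - 199.23 = 25.10
Trade balance (goods + services) = -20.07 + 25.10 = 5.03
Net primary income = 51.24 - 103.99 = -52.75
Net secondary income = 52.65 - 47.84 = 4.81
Current account = 5.03 + (-52.75) + 4.81 = -42.91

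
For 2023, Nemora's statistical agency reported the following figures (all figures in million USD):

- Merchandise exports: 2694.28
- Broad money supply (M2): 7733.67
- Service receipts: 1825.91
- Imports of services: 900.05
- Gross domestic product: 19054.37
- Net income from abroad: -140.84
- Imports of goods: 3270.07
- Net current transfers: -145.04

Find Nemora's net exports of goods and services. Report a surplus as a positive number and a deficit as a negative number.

Goods balance = 2694.28 - 3270.07 = -575.79
Services balance = 1825.91 - 900.05 = 925.86
Trade balance (goods + services) = -575.79 + 925.86 = 350.07

350.07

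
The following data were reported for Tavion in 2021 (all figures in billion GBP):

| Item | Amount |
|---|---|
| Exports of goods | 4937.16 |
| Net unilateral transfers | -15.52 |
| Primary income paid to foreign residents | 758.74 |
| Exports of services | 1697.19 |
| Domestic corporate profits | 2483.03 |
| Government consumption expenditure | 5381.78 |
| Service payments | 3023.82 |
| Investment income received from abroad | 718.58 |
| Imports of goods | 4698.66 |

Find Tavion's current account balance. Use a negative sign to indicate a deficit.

Goods balance = 4937.16 - 4698.66 = 238.50
Services balance = 1697.19 - 3023.82 = -1326.63
Trade balance (goods + services) = 238.50 + (-1326.63) = -1088.13
Net primary income = 718.58 - 758.74 = -40.16
Net secondary income = -15.52
Current account = -1088.13 + (-40.16) + (-15.52) = -1143.81

-1143.81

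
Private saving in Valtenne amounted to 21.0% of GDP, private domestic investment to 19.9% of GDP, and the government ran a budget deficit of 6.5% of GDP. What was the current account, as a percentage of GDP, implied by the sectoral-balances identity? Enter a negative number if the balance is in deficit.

By the sectoral-balances identity, CA = (S_private - I) + (T - G).
Private balance = 21.0 - 19.9 = 1.1
Government balance (T - G) = -6.5
CA = 1.1 + (-6.5) = -5.4

-5.4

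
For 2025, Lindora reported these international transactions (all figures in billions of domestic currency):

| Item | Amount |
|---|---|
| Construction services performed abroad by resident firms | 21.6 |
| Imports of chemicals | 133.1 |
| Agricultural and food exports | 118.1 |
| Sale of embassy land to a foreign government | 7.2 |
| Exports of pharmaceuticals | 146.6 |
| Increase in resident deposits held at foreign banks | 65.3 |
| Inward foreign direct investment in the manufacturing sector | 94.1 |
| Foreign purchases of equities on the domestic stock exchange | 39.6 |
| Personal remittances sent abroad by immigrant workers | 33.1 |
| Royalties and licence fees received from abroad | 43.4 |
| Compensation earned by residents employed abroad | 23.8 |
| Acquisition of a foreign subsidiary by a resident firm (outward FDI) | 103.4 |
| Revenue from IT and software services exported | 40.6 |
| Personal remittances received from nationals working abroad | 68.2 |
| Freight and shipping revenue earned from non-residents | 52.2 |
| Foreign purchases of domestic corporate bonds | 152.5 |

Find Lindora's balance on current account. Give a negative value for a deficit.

Goods: -133.1 + 118.1 + 146.6 = 131.6
Services: 21.6 + 43.4 + 52.2 + 40.6 = 157.8
Primary income: 23.8
Secondary income: -33.1 + 68.2 = 35.1
Current account = 131.6 + 157.8 + 23.8 + 35.1 = 348.3
(Excluded from the current account — capital account: sale of embassy land to a foreign government 7.2; financial account: increase in resident deposits held at foreign banks 65.3, inward foreign direct investment in the manufacturing sector 94.1, foreign purchases of equities on the domestic stock exchange 39.6, acquisition of a foreign subsidiary by a resident firm (outward FDI) 103.4, foreign purchases of domestic corporate bonds 152.5.)

348.3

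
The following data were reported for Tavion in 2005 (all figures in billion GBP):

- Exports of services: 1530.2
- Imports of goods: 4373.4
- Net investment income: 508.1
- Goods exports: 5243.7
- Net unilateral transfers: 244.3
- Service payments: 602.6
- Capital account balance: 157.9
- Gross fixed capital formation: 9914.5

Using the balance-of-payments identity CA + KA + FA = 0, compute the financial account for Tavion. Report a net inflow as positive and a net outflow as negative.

Goods balance = 5243.7 - 4373.4 = 870.3
Services balance = 1530.2 - 602.6 = 927.6
Trade balance (goods + services) = 870.3 + 927.6 = 1797.9
Net primary income = 508.1
Net secondary income = 244.3
Current account = 1797.9 + 508.1 + 244.3 = 2550.3
Financial account = -(2550.3 + 157.9) = -2708.2

-2708.2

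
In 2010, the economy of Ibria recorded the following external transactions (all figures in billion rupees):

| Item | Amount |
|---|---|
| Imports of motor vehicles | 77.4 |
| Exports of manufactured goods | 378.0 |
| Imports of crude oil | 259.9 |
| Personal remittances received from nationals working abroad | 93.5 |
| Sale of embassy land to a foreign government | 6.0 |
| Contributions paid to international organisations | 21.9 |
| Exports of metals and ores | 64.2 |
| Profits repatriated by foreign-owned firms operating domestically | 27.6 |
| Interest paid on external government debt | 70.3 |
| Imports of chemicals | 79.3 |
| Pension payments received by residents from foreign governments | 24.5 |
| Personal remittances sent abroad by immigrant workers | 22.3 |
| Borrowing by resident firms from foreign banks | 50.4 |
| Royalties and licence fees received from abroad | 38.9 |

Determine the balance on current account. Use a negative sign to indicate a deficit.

40.4

Goods: 378.0 + 64.2 - 259.9 - 77.4 - 79.3 = 25.6
Services: 38.9
Primary income: -27.6 - 70.3 = -97.9
Secondary income: -22.3 + 24.5 - 21.9 + 93.5 = 73.8
Current account = 25.6 + 38.9 + (-97.9) + 73.8 = 40.4
(Excluded from the current account — capital account: sale of embassy land to a foreign government 6.0; financial account: borrowing by resident firms from foreign banks 50.4.)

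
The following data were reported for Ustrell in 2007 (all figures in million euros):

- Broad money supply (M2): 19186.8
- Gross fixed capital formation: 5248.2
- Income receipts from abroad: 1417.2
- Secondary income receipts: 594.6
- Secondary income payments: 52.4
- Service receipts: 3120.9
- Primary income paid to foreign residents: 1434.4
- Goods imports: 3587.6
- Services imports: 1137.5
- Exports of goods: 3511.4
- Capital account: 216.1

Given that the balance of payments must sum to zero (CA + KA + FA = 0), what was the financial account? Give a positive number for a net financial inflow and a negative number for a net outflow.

-2648.3

Goods balance = 3511.4 - 3587.6 = -76.2
Services balance = 3120.9 - 1137.5 = 1983.4
Trade balance (goods + services) = -76.2 + 1983.4 = 1907.2
Net primary income = 1417.2 - 1434.4 = -17.2
Net secondary income = 594.6 - 52.4 = 542.2
Current account = 1907.2 + (-17.2) + 542.2 = 2432.2
Financial account = -(2432.2 + 216.1) = -2648.3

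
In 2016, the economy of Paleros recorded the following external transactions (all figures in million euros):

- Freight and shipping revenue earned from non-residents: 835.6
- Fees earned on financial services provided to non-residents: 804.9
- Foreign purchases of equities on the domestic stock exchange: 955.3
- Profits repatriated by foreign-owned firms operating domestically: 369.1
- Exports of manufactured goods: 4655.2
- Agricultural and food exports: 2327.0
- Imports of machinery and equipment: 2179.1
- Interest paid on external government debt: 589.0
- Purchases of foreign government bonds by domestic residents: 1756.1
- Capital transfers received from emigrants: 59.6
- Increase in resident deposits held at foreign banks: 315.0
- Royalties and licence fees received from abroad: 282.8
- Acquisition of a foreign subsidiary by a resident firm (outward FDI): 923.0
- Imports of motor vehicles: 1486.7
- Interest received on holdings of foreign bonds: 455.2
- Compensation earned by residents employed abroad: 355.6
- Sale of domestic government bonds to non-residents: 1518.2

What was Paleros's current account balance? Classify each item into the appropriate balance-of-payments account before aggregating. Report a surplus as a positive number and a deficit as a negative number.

5092.4

Goods: -2179.1 - 1486.7 + 2327.0 + 4655.2 = 3316.4
Services: 282.8 + 804.9 + 835.6 = 1923.3
Primary income: 455.2 - 589.0 - 369.1 + 355.6 = -147.3
Current account = 3316.4 + 1923.3 + (-147.3) = 5092.4
(Excluded from the current account — financial account: foreign purchases of equities on the domestic stock exchange 955.3, purchases of foreign government bonds by domestic residents 1756.1, increase in resident deposits held at foreign banks 315.0, acquisition of a foreign subsidiary by a resident firm (outward FDI) 923.0, sale of domestic government bonds to non-residents 1518.2; capital account: capital transfers received from emigrants 59.6.)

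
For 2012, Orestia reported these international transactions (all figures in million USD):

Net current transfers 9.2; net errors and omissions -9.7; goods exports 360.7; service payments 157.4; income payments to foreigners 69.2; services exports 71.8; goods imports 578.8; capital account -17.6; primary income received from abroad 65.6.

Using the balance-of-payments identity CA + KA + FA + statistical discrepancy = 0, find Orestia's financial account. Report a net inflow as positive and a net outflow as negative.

325.4

Goods balance = 360.7 - 578.8 = -218.1
Services balance = 71.8 - 157.4 = -85.6
Trade balance (goods + services) = -218.1 + (-85.6) = -303.7
Net primary income = 65.6 - 69.2 = -3.6
Net secondary income = 9.2
Current account = -303.7 + (-3.6) + 9.2 = -298.1
Financial account = -(-298.1 + (-17.6) + (-9.7)) = 325.4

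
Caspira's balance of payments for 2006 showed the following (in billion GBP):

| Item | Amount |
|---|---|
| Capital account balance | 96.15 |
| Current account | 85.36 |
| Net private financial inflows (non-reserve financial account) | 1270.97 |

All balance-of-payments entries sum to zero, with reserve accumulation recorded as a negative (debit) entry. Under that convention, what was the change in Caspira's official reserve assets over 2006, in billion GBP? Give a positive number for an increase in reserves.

Official reserve transactions balance = -(85.36 + 96.15 + 1270.97) = -1452.48
An accumulation of reserves is recorded as a debit (negative entry), so the change in the stock of reserves is the negative of that balance.
Change in official reserves = -(-1452.48) = 1452.48

1452.48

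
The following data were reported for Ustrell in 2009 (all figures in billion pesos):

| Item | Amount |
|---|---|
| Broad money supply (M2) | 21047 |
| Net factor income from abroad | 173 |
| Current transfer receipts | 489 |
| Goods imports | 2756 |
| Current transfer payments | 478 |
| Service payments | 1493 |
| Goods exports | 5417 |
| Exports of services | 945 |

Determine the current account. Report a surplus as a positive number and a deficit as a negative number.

2297

Goods balance = 5417 - 2756 = 2661
Services balance = 945 - 1493 = -548
Trade balance (goods + services) = 2661 + (-548) = 2113
Net primary income = 173
Net secondary income = 489 - 478 = 11
Current account = 2113 + 173 + 11 = 2297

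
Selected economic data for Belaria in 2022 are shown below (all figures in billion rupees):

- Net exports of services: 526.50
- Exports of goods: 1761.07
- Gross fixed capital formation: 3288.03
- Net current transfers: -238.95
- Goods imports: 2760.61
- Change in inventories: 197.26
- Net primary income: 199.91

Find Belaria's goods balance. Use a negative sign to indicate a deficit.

-999.54

Goods balance = 1761.07 - 2760.61 = -999.54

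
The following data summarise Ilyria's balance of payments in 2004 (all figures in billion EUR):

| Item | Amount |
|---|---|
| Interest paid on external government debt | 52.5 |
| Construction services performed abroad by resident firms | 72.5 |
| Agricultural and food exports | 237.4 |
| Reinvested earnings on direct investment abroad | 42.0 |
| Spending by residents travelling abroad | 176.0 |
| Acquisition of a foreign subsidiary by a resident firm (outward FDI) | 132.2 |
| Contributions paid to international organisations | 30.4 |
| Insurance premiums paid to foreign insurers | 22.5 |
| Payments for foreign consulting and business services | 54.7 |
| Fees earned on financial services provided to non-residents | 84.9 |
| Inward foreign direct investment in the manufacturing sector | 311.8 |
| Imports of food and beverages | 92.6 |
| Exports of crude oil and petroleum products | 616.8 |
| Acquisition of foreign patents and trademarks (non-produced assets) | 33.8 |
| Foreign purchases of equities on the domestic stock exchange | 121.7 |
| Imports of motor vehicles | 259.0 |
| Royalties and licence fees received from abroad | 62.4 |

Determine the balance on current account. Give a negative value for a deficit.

Goods: 616.8 - 259.0 - 92.6 + 237.4 = 502.6
Services: 84.9 - 54.7 + 72.5 - 176.0 - 22.5 + 62.4 = -33.4
Primary income: -52.5 + 42.0 = -10.5
Secondary income: -30.4
Current account = 502.6 + (-33.4) + (-10.5) + (-30.4) = 428.3
(Excluded from the current account — financial account: acquisition of a foreign subsidiary by a resident firm (outward FDI) 132.2, inward foreign direct investment in the manufacturing sector 311.8, foreign purchases of equities on the domestic stock exchange 121.7; capital account: acquisition of foreign patents and trademarks (non-produced assets) 33.8.)

428.3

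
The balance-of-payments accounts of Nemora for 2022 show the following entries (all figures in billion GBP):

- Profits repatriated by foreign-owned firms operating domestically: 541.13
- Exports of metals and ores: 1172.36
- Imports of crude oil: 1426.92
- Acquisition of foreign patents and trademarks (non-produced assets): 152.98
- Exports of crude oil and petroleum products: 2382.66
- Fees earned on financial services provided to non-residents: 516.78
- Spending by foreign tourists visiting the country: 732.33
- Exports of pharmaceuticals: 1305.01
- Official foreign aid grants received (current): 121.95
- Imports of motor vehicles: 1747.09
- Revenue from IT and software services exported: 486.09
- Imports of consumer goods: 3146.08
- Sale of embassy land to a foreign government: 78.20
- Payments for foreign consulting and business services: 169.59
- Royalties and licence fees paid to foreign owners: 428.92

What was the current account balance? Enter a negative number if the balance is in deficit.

-742.55

Goods: 1305.01 - 1426.92 - 1747.09 + 2382.66 + 1172.36 - 3146.08 = -1460.06
Services: -169.59 + 732.33 + 486.09 + 516.78 - 428.92 = 1136.69
Primary income: -541.13
Secondary income: 121.95
Current account = (-1460.06) + 1136.69 + (-541.13) + 121.95 = -742.55
(Excluded from the current account — capital account: acquisition of foreign patents and trademarks (non-produced assets) 152.98, sale of embassy land to a foreign government 78.20.)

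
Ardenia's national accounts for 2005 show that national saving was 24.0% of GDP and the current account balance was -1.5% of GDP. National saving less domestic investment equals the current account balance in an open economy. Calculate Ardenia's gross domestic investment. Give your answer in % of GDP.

25.5

I = S - CA = 24.0 - (-1.5) = 25.5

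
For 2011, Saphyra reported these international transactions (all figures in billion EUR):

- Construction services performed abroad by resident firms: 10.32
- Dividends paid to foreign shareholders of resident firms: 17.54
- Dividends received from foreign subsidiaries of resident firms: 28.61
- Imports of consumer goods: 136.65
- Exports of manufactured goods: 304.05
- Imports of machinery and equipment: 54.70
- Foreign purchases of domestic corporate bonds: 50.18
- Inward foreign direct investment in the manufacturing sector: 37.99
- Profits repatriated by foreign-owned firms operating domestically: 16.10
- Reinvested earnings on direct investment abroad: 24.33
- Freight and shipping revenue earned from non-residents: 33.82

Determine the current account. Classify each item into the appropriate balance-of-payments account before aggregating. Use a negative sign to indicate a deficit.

Goods: 304.05 - 54.70 - 136.65 = 112.70
Services: 10.32 + 33.82 = 44.14
Primary income: 24.33 + 28.61 - 17.54 - 16.10 = 19.30
Current account = 112.70 + 44.14 + 19.30 = 176.14
(Excluded from the current account — financial account: foreign purchases of domestic corporate bonds 50.18, inward foreign direct investment in the manufacturing sector 37.99.)

176.14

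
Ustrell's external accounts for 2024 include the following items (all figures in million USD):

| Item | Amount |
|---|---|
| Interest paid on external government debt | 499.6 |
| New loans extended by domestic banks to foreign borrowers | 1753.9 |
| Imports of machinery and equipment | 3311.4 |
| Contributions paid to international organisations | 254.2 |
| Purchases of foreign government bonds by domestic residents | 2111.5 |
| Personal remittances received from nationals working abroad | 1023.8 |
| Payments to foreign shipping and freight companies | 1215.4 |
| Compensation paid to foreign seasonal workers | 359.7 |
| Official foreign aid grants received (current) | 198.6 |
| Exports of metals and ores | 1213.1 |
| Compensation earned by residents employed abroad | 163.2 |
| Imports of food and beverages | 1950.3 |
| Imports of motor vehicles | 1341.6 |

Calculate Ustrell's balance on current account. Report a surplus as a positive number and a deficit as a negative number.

Goods: -1341.6 - 1950.3 + 1213.1 - 3311.4 = -5390.2
Services: -1215.4
Primary income: -359.7 + 163.2 - 499.6 = -696.1
Secondary income: 198.6 + 1023.8 - 254.2 = 968.2
Current account = (-5390.2) + (-1215.4) + (-696.1) + 968.2 = -6333.5
(Excluded from the current account — financial account: new loans extended by domestic banks to foreign borrowers 1753.9, purchases of foreign government bonds by domestic residents 2111.5.)

-6333.5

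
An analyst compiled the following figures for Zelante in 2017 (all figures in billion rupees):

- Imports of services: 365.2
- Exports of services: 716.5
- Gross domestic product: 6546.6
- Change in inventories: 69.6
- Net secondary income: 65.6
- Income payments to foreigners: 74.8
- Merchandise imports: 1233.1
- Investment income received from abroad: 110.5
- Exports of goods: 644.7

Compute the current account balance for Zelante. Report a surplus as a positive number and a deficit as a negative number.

Goods balance = 644.7 - 1233.1 = -588.4
Services balance = 716.5 - 365.2 = 351.3
Trade balance (goods + services) = -588.4 + 351.3 = -237.1
Net primary income = 110.5 - 74.8 = 35.7
Net secondary income = 65.6
Current account = -237.1 + 35.7 + 65.6 = -135.8

-135.8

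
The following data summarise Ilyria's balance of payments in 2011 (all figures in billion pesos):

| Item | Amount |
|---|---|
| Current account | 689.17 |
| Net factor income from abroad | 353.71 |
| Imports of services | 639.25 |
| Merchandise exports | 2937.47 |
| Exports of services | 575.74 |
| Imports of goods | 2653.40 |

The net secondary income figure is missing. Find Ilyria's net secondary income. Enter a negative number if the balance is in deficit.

Current account = goods balance + services balance + net primary income + net secondary income
Sum of the known components = 574.27
Net secondary income = CA - (known components) = 689.17 - 574.27 = 114.90

114.90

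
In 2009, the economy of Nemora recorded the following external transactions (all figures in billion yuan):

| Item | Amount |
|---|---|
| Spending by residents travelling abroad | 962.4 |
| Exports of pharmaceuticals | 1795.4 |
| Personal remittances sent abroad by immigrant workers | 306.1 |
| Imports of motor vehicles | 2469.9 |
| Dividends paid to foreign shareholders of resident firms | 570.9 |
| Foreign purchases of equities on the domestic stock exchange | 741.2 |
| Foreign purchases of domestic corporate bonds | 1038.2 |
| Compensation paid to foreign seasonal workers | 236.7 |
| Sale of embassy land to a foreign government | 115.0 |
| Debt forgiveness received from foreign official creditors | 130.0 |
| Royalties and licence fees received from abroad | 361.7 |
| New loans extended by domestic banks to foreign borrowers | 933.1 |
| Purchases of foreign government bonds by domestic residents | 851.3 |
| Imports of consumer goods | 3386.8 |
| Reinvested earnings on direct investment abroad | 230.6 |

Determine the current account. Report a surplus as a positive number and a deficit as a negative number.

-5545.1

Goods: -3386.8 - 2469.9 + 1795.4 = -4061.3
Services: -962.4 + 361.7 = -600.7
Primary income: -236.7 + 230.6 - 570.9 = -577.0
Secondary income: -306.1
Current account = (-4061.3) + (-600.7) + (-577.0) + (-306.1) = -5545.1
(Excluded from the current account — financial account: foreign purchases of equities on the domestic stock exchange 741.2, foreign purchases of domestic corporate bonds 1038.2, new loans extended by domestic banks to foreign borrowers 933.1, purchases of foreign government bonds by domestic residents 851.3; capital account: sale of embassy land to a foreign government 115.0, debt forgiveness received from foreign official creditors 130.0.)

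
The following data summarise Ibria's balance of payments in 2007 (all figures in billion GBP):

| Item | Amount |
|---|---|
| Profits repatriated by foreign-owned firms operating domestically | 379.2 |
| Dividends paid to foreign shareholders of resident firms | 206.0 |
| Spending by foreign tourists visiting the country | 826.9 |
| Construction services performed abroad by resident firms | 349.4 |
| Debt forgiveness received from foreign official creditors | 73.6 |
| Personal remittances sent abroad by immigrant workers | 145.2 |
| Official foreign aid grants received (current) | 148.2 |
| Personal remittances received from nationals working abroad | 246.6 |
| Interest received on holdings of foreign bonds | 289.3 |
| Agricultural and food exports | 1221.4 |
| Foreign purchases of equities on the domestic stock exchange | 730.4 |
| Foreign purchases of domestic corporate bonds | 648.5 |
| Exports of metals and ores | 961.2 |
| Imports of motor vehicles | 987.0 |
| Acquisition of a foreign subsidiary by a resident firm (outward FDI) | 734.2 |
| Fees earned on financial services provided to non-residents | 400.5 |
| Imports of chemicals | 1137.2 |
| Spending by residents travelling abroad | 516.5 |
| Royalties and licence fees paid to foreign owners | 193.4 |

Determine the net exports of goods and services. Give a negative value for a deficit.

Goods: -987.0 + 961.2 - 1137.2 + 1221.4 = 58.4
Services: 400.5 + 349.4 + 826.9 - 516.5 - 193.4 = 866.9
Trade balance = 58.4 + 866.9 = 925.3
(Excluded from the trade balance — primary income: profits repatriated by foreign-owned firms operating domestically 379.2, dividends paid to foreign shareholders of resident firms 206.0, interest received on holdings of foreign bonds 289.3; capital account: debt forgiveness received from foreign official creditors 73.6; secondary income: personal remittances sent abroad by immigrant workers 145.2, official foreign aid grants received (current) 148.2, personal remittances received from nationals working abroad 246.6; financial account: foreign purchases of equities on the domestic stock exchange 730.4, foreign purchases of domestic corporate bonds 648.5, acquisition of a foreign subsidiary by a resident firm (outward FDI) 734.2.)

925.3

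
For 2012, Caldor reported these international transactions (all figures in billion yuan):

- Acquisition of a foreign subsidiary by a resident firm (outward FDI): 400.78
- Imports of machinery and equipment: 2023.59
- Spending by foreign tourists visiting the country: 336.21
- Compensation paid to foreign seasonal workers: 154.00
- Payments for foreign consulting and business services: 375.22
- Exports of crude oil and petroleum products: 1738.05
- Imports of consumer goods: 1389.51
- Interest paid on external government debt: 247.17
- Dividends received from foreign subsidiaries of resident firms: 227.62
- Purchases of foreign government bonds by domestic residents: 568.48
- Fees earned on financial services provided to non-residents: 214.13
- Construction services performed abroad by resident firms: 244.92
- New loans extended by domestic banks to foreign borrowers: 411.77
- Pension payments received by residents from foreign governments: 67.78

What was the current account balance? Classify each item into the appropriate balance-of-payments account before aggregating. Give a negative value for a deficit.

Goods: 1738.05 - 2023.59 - 1389.51 = -1675.05
Services: 244.92 - 375.22 + 214.13 + 336.21 = 420.04
Primary income: 227.62 - 154.00 - 247.17 = -173.55
Secondary income: 67.78
Current account = (-1675.05) + 420.04 + (-173.55) + 67.78 = -1360.78
(Excluded from the current account — financial account: acquisition of a foreign subsidiary by a resident firm (outward FDI) 400.78, purchases of foreign government bonds by domestic residents 568.48, new loans extended by domestic banks to foreign borrowers 411.77.)

-1360.78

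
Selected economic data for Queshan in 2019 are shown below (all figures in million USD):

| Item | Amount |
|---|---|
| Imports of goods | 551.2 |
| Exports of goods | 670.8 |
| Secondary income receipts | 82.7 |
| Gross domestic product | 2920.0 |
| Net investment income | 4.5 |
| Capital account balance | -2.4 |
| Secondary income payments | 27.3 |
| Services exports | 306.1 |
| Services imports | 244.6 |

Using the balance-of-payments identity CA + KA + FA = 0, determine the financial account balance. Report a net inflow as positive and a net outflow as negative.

Goods balance = 670.8 - 551.2 = 119.6
Services balance = 306.1 - 244.6 = 61.5
Trade balance (goods + services) = 119.6 + 61.5 = 181.1
Net primary income = 4.5
Net secondary income = 82.7 - 27.3 = 55.4
Current account = 181.1 + 4.5 + 55.4 = 241.0
Financial account = -(241.0 + (-2.4)) = -238.6

-238.6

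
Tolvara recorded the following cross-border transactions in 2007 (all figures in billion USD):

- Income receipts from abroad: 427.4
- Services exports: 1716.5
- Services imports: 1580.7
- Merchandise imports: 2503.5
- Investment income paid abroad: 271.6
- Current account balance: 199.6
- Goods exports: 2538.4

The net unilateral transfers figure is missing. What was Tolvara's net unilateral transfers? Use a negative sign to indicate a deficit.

-126.9

Current account = goods balance + services balance + net primary income + net secondary income
Sum of the known components = 326.5
Net unilateral transfers = CA - (known components) = 199.6 - 326.5 = -126.9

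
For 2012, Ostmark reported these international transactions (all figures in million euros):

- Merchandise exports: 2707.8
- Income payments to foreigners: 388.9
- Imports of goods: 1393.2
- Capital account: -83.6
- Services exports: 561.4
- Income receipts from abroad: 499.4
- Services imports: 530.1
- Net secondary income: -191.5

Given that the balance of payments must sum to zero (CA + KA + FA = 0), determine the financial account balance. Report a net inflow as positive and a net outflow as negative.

-1181.3

Goods balance = 2707.8 - 1393.2 = 1314.6
Services balance = 561.4 - 530.1 = 31.3
Trade balance (goods + services) = 1314.6 + 31.3 = 1345.9
Net primary income = 499.4 - 388.9 = 110.5
Net secondary income = -191.5
Current account = 1345.9 + 110.5 + (-191.5) = 1264.9
Financial account = -(1264.9 + (-83.6)) = -1181.3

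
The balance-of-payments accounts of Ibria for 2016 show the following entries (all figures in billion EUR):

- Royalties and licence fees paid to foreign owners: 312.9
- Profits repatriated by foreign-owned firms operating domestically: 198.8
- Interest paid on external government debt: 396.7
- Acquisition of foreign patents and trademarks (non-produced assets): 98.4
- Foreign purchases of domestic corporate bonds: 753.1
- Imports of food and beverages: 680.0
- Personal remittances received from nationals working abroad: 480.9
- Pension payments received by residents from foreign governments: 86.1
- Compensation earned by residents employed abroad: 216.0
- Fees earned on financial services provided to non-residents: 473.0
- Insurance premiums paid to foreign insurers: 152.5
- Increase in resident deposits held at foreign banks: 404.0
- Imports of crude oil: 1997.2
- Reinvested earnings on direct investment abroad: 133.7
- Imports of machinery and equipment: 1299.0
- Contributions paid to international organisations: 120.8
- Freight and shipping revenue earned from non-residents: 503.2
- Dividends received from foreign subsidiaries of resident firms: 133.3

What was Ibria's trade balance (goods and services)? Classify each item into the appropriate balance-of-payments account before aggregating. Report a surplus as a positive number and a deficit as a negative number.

-3465.4

Goods: -1299.0 - 1997.2 - 680.0 = -3976.2
Services: 473.0 - 152.5 + 503.2 - 312.9 = 510.8
Trade balance = -3976.2 + 510.8 = -3465.4
(Excluded from the trade balance — primary income: profits repatriated by foreign-owned firms operating domestically 198.8, interest paid on external government debt 396.7, compensation earned by residents employed abroad 216.0, reinvested earnings on direct investment abroad 133.7, dividends received from foreign subsidiaries of resident firms 133.3; capital account: acquisition of foreign patents and trademarks (non-produced assets) 98.4; financial account: foreign purchases of domestic corporate bonds 753.1, increase in resident deposits held at foreign banks 404.0; secondary income: personal remittances received from nationals working abroad 480.9, pension payments received by residents from foreign governments 86.1, contributions paid to international organisations 120.8.)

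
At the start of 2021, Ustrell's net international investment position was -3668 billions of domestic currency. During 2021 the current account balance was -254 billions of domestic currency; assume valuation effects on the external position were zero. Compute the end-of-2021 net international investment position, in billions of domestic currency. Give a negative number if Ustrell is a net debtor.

With no valuation effects, change in NIIP = current account = -254
End-of-year NIIP = -3668 + (-254) = -3922

-3922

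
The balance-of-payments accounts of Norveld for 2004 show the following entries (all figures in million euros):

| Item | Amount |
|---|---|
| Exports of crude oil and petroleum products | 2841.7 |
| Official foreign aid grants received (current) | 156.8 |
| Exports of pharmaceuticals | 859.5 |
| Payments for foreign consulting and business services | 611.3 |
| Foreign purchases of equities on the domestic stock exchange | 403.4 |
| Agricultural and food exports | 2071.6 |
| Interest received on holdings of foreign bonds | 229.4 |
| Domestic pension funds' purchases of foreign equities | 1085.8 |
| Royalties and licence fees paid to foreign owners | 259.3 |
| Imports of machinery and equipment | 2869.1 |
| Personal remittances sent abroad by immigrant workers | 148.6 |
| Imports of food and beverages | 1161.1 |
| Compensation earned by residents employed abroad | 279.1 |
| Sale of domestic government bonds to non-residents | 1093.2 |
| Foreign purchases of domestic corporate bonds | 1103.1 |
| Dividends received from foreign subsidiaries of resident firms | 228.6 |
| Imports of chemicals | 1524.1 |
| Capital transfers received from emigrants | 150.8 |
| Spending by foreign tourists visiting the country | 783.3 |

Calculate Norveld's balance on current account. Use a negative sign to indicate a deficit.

Goods: -1161.1 - 2869.1 + 859.5 + 2841.7 + 2071.6 - 1524.1 = 218.5
Services: 783.3 - 611.3 - 259.3 = -87.3
Primary income: 229.4 + 279.1 + 228.6 = 737.1
Secondary income: -148.6 + 156.8 = 8.2
Current account = 218.5 + (-87.3) + 737.1 + 8.2 = 876.5
(Excluded from the current account — financial account: foreign purchases of equities on the domestic stock exchange 403.4, domestic pension funds' purchases of foreign equities 1085.8, sale of domestic government bonds to non-residents 1093.2, foreign purchases of domestic corporate bonds 1103.1; capital account: capital transfers received from emigrants 150.8.)

876.5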